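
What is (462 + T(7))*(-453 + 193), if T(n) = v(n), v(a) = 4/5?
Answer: -120328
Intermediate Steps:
v(a) = 4/5 (v(a) = 4*(1/5) = 4/5)
T(n) = 4/5
(462 + T(7))*(-453 + 193) = (462 + 4/5)*(-453 + 193) = (2314/5)*(-260) = -120328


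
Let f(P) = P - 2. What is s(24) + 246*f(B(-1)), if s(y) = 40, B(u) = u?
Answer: -698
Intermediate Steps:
f(P) = -2 + P
s(24) + 246*f(B(-1)) = 40 + 246*(-2 - 1) = 40 + 246*(-3) = 40 - 738 = -698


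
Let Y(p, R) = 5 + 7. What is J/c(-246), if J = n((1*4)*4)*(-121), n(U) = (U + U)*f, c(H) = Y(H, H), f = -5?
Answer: 4840/3 ≈ 1613.3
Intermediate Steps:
Y(p, R) = 12
c(H) = 12
n(U) = -10*U (n(U) = (U + U)*(-5) = (2*U)*(-5) = -10*U)
J = 19360 (J = -10*1*4*4*(-121) = -40*4*(-121) = -10*16*(-121) = -160*(-121) = 19360)
J/c(-246) = 19360/12 = 19360*(1/12) = 4840/3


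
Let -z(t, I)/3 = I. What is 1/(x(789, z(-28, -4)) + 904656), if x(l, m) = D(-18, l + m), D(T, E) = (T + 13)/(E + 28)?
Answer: 829/749959819 ≈ 1.1054e-6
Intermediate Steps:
z(t, I) = -3*I
D(T, E) = (13 + T)/(28 + E)
x(l, m) = -5/(28 + l + m) (x(l, m) = (13 - 18)/(28 + (l + m)) = -5/(28 + l + m))
1/(x(789, z(-28, -4)) + 904656) = 1/(-5/(28 + 789 - 3*(-4)) + 904656) = 1/(-5/(28 + 789 + 12) + 904656) = 1/(-5/829 + 904656) = 1/(749959819/829) = 829/749959819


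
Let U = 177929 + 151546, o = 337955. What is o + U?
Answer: 667430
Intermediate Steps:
U = 329475
o + U = 337955 + 329475 = 667430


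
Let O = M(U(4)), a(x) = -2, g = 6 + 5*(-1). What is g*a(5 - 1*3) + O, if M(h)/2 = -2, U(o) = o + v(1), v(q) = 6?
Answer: -6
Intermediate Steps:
g = 1 (g = 6 - 5 = 1)
U(o) = 6 + o (U(o) = o + 6 = 6 + o)
M(h) = -4 (M(h) = 2*(-2) = -4)
O = -4
g*a(5 - 1*3) + O = 1*(-2) - 4 = -2 - 4 = -6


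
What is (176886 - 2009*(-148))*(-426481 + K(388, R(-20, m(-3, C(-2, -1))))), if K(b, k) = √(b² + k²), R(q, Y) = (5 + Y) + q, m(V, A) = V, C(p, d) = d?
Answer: -202244966858 + 948436*√37717 ≈ -2.0206e+11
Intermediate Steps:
R(q, Y) = 5 + Y + q
(176886 - 2009*(-148))*(-426481 + K(388, R(-20, m(-3, C(-2, -1))))) = (176886 - 2009*(-148))*(-426481 + √(388² + (5 - 3 - 20)²)) = (176886 + 297332)*(-426481 + √(150544 + (-18)²)) = 474218*(-426481 + √(150544 + 324)) = 474218*(-426481 + √150868) = 474218*(-426481 + 2*√37717) = -202244966858 + 948436*√37717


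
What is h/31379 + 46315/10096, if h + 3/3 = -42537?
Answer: 1023854737/316802384 ≈ 3.2318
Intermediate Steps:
h = -42538 (h = -1 - 42537 = -42538)
h/31379 + 46315/10096 = -42538/31379 + 46315/10096 = 1023854737/316802384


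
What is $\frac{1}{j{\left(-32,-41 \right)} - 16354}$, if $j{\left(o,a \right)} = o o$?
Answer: $- \frac{1}{15330} \approx -6.5232 \cdot 10^{-5}$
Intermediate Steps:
$j{\left(o,a \right)} = o^{2}$
$\frac{1}{j{\left(-32,-41 \right)} - 16354} = \frac{1}{\left(-32\right)^{2} - 16354} = \frac{1}{1024 - 16354} = \frac{1}{-15330} = - \frac{1}{15330}$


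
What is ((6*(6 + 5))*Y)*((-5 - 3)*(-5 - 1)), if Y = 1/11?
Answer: 288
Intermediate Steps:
Y = 1/11 ≈ 0.090909
((6*(6 + 5))*Y)*((-5 - 3)*(-5 - 1)) = ((6*(6 + 5))*(1/11))*((-5 - 3)*(-5 - 1)) = ((6*11)*(1/11))*(-8*(-6)) = (66*(1/11))*48 = 6*48 = 288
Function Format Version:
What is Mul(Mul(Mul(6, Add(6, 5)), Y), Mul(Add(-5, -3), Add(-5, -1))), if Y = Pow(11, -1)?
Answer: 288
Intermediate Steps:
Y = Rational(1, 11) ≈ 0.090909
Mul(Mul(Mul(6, Add(6, 5)), Y), Mul(Add(-5, -3), Add(-5, -1))) = Mul(Mul(Mul(6, Add(6, 5)), Rational(1, 11)), Mul(Add(-5, -3), Add(-5, -1))) = Mul(Mul(Mul(6, 11), Rational(1, 11)), Mul(-8, -6)) = Mul(Mul(66, Rational(1, 11)), 48) = Mul(6, 48) = 288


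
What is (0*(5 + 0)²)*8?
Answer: 0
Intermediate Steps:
(0*(5 + 0)²)*8 = (0*5²)*8 = (0*25)*8 = 0*8 = 0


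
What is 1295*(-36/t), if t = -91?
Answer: 6660/13 ≈ 512.31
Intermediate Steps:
1295*(-36/t) = 1295*(-36/(-91)) = 1295*(-36*(-1/91)) = 1295*(36/91) = 6660/13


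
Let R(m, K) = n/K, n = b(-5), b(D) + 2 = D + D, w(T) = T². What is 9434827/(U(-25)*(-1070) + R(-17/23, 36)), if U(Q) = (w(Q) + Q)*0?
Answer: -28304481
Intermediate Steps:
b(D) = -2 + 2*D (b(D) = -2 + (D + D) = -2 + 2*D)
n = -12 (n = -2 + 2*(-5) = -2 - 10 = -12)
U(Q) = 0 (U(Q) = (Q² + Q)*0 = (Q + Q²)*0 = 0)
R(m, K) = -12/K
9434827/(U(-25)*(-1070) + R(-17/23, 36)) = 9434827/(0*(-1070) - 12/36) = 9434827/(0 - 12*1/36) = 9434827/(0 - ⅓) = 9434827/(-⅓) = 9434827*(-3) = -28304481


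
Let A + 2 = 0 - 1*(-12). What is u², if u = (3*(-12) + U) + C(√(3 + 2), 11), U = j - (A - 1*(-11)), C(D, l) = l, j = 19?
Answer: 729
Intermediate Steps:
A = 10 (A = -2 + (0 - 1*(-12)) = -2 + (0 + 12) = -2 + 12 = 10)
U = -2 (U = 19 - (10 - 1*(-11)) = 19 - (10 + 11) = 19 - 1*21 = 19 - 21 = -2)
u = -27 (u = (3*(-12) - 2) + 11 = (-36 - 2) + 11 = -38 + 11 = -27)
u² = (-27)² = 729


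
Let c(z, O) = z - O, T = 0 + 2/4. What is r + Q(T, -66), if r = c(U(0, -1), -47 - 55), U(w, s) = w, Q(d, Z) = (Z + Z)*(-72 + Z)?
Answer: 18318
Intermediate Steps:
T = ½ (T = 0 + 2*(¼) = 0 + ½ = ½ ≈ 0.50000)
Q(d, Z) = 2*Z*(-72 + Z) (Q(d, Z) = (2*Z)*(-72 + Z) = 2*Z*(-72 + Z))
r = 102 (r = 0 - (-47 - 55) = 0 - 1*(-102) = 0 + 102 = 102)
r + Q(T, -66) = 102 + 2*(-66)*(-72 - 66) = 102 + 2*(-66)*(-138) = 102 + 18216 = 18318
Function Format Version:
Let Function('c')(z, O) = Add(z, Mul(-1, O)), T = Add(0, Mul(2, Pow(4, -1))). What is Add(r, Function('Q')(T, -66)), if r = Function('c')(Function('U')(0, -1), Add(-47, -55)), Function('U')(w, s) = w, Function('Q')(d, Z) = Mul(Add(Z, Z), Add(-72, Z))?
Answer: 18318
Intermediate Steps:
T = Rational(1, 2) (T = Add(0, Mul(2, Rational(1, 4))) = Add(0, Rational(1, 2)) = Rational(1, 2) ≈ 0.50000)
Function('Q')(d, Z) = Mul(2, Z, Add(-72, Z)) (Function('Q')(d, Z) = Mul(Mul(2, Z), Add(-72, Z)) = Mul(2, Z, Add(-72, Z)))
r = 102 (r = Add(0, Mul(-1, Add(-47, -55))) = Add(0, Mul(-1, -102)) = Add(0, 102) = 102)
Add(r, Function('Q')(T, -66)) = Add(102, Mul(2, -66, Add(-72, -66))) = Add(102, Mul(2, -66, -138)) = Add(102, 18216) = 18318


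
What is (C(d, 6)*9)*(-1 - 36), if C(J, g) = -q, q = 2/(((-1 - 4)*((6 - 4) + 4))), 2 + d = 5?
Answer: -111/5 ≈ -22.200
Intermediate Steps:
d = 3 (d = -2 + 5 = 3)
q = -1/15 (q = 2/((-5*(2 + 4))) = 2/((-5*6)) = 2/(-30) = 2*(-1/30) = -1/15 ≈ -0.066667)
C(J, g) = 1/15 (C(J, g) = -1*(-1/15) = 1/15)
(C(d, 6)*9)*(-1 - 36) = ((1/15)*9)*(-1 - 36) = (⅗)*(-37) = -111/5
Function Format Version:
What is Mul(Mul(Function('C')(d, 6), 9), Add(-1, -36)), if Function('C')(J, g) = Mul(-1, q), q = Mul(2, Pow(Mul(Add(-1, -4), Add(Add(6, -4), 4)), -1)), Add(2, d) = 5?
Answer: Rational(-111, 5) ≈ -22.200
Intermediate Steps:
d = 3 (d = Add(-2, 5) = 3)
q = Rational(-1, 15) (q = Mul(2, Pow(Mul(-5, Add(2, 4)), -1)) = Mul(2, Pow(Mul(-5, 6), -1)) = Mul(2, Pow(-30, -1)) = Mul(2, Rational(-1, 30)) = Rational(-1, 15) ≈ -0.066667)
Function('C')(J, g) = Rational(1, 15) (Function('C')(J, g) = Mul(-1, Rational(-1, 15)) = Rational(1, 15))
Mul(Mul(Function('C')(d, 6), 9), Add(-1, -36)) = Mul(Mul(Rational(1, 15), 9), Add(-1, -36)) = Mul(Rational(3, 5), -37) = Rational(-111, 5)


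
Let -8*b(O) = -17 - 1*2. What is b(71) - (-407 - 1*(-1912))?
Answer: -12021/8 ≈ -1502.6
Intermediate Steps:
b(O) = 19/8 (b(O) = -(-17 - 1*2)/8 = -(-17 - 2)/8 = -⅛*(-19) = 19/8)
b(71) - (-407 - 1*(-1912)) = 19/8 - (-407 - 1*(-1912)) = 19/8 - (-407 + 1912) = 19/8 - 1*1505 = 19/8 - 1505 = -12021/8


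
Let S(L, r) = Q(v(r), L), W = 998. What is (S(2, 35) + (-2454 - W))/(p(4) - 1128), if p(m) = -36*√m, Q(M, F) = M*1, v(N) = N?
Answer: 1139/400 ≈ 2.8475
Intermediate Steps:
Q(M, F) = M
S(L, r) = r
(S(2, 35) + (-2454 - W))/(p(4) - 1128) = (35 + (-2454 - 1*998))/(-36*√4 - 1128) = (35 + (-2454 - 998))/(-36*2 - 1128) = (35 - 3452)/(-72 - 1128) = -3417/(-1200) = -3417*(-1/1200) = 1139/400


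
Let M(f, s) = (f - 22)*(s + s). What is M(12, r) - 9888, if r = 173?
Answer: -13348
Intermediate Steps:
M(f, s) = 2*s*(-22 + f) (M(f, s) = (-22 + f)*(2*s) = 2*s*(-22 + f))
M(12, r) - 9888 = 2*173*(-22 + 12) - 9888 = 2*173*(-10) - 9888 = -3460 - 9888 = -13348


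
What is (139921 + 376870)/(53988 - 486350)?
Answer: -516791/432362 ≈ -1.1953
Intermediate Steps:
(139921 + 376870)/(53988 - 486350) = 516791/(-432362) = 516791*(-1/432362) = -516791/432362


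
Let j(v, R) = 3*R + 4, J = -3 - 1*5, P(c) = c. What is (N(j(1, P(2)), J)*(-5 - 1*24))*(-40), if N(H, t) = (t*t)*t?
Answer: -593920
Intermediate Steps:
J = -8 (J = -3 - 5 = -8)
j(v, R) = 4 + 3*R
N(H, t) = t**3 (N(H, t) = t**2*t = t**3)
(N(j(1, P(2)), J)*(-5 - 1*24))*(-40) = ((-8)**3*(-5 - 1*24))*(-40) = -512*(-5 - 24)*(-40) = -512*(-29)*(-40) = 14848*(-40) = -593920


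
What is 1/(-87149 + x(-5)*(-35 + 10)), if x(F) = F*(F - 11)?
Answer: -1/89149 ≈ -1.1217e-5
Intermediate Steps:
x(F) = F*(-11 + F)
1/(-87149 + x(-5)*(-35 + 10)) = 1/(-87149 + (-5*(-11 - 5))*(-35 + 10)) = 1/(-87149 - 5*(-16)*(-25)) = 1/(-87149 + 80*(-25)) = 1/(-87149 - 2000) = 1/(-89149) = -1/89149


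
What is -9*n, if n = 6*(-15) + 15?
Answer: 675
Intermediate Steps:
n = -75 (n = -90 + 15 = -75)
-9*n = -9*(-75) = 675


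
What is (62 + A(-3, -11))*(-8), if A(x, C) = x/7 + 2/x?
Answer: -10232/21 ≈ -487.24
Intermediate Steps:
A(x, C) = 2/x + x/7 (A(x, C) = x*(1/7) + 2/x = x/7 + 2/x = 2/x + x/7)
(62 + A(-3, -11))*(-8) = (62 + (2/(-3) + (1/7)*(-3)))*(-8) = (62 + (2*(-1/3) - 3/7))*(-8) = (62 + (-2/3 - 3/7))*(-8) = (62 - 23/21)*(-8) = (1279/21)*(-8) = -10232/21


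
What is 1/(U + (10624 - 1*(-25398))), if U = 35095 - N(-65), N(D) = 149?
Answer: 1/70968 ≈ 1.4091e-5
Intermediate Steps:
U = 34946 (U = 35095 - 1*149 = 35095 - 149 = 34946)
1/(U + (10624 - 1*(-25398))) = 1/(34946 + (10624 - 1*(-25398))) = 1/(34946 + (10624 + 25398)) = 1/(34946 + 36022) = 1/70968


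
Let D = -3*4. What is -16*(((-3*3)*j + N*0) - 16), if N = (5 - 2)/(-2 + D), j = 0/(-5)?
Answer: 256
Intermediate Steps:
j = 0 (j = 0*(-⅕) = 0)
D = -12
N = -3/14 (N = (5 - 2)/(-2 - 12) = 3/(-14) = 3*(-1/14) = -3/14 ≈ -0.21429)
-16*(((-3*3)*j + N*0) - 16) = -16*((-3*3*0 - 3/14*0) - 16) = -16*((-9*0 + 0) - 16) = -16*((0 + 0) - 16) = -16*(0 - 16) = -16*(-16) = 256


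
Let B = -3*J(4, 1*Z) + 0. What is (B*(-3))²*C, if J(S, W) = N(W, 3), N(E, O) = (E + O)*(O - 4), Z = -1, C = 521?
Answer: 168804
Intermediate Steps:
N(E, O) = (-4 + O)*(E + O) (N(E, O) = (E + O)*(-4 + O) = (-4 + O)*(E + O))
J(S, W) = -3 - W (J(S, W) = 3² - 4*W - 4*3 + W*3 = 9 - 4*W - 12 + 3*W = -3 - W)
B = 6 (B = -3*(-3 - (-1)) + 0 = -3*(-3 - 1*(-1)) + 0 = -3*(-3 + 1) + 0 = -3*(-2) + 0 = 6 + 0 = 6)
(B*(-3))²*C = (6*(-3))²*521 = (-18)²*521 = 324*521 = 168804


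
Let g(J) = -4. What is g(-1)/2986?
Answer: -2/1493 ≈ -0.0013396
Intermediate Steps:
g(-1)/2986 = -4/2986 = (1/2986)*(-4) = -2/1493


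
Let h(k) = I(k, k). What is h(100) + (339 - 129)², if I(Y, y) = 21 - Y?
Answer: 44021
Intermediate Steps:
h(k) = 21 - k
h(100) + (339 - 129)² = (21 - 1*100) + (339 - 129)² = (21 - 100) + 210² = -79 + 44100 = 44021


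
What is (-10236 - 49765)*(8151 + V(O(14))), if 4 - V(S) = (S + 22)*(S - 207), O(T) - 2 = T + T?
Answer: -1041557359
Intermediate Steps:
O(T) = 2 + 2*T (O(T) = 2 + (T + T) = 2 + 2*T)
V(S) = 4 - (-207 + S)*(22 + S) (V(S) = 4 - (S + 22)*(S - 207) = 4 - (22 + S)*(-207 + S) = 4 - (-207 + S)*(22 + S))
(-10236 - 49765)*(8151 + V(O(14))) = (-10236 - 49765)*(8151 + (4558 - (2 + 2*14)² + 185*(2 + 2*14))) = -60001*(8151 + (4558 - (2 + 28)² + 185*(2 + 28))) = -60001*(8151 + (4558 - 1*30² + 185*30)) = -60001*(8151 + (4558 - 1*900 + 5550)) = -60001*(8151 + (4558 - 900 + 5550)) = -60001*(8151 + 9208) = -60001*17359 = -1041557359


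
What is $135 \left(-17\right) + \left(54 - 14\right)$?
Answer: $-2255$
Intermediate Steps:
$135 \left(-17\right) + \left(54 - 14\right) = -2295 + \left(54 - 14\right) = -2295 + 40 = -2255$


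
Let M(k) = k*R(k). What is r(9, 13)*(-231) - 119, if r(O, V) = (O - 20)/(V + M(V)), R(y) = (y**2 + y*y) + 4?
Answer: -75440/637 ≈ -118.43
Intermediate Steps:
R(y) = 4 + 2*y**2 (R(y) = (y**2 + y**2) + 4 = 2*y**2 + 4 = 4 + 2*y**2)
M(k) = k*(4 + 2*k**2)
r(O, V) = (-20 + O)/(V + 2*V*(2 + V**2)) (r(O, V) = (O - 20)/(V + 2*V*(2 + V**2)) = (-20 + O)/(V + 2*V*(2 + V**2)))
r(9, 13)*(-231) - 119 = ((-20 + 9)/(13*(5 + 2*13**2)))*(-231) - 119 = ((1/13)*(-11)/(5 + 2*169))*(-231) - 119 = ((1/13)*(-11)/(5 + 338))*(-231) - 119 = ((1/13)*(-11)/343)*(-231) - 119 = ((1/13)*(1/343)*(-11))*(-231) - 119 = -11/4459*(-231) - 119 = 363/637 - 119 = -75440/637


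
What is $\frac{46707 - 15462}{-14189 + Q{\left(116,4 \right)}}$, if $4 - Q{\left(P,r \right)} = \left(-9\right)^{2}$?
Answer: $- \frac{31245}{14266} \approx -2.1902$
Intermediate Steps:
$Q{\left(P,r \right)} = -77$ ($Q{\left(P,r \right)} = 4 - \left(-9\right)^{2} = 4 - 81 = -77$)
$\frac{46707 - 15462}{-14189 + Q{\left(116,4 \right)}} = \frac{46707 - 15462}{-14189 - 77} = \frac{31245}{-14266} = 31245 \left(- \frac{1}{14266}\right) = - \frac{31245}{14266}$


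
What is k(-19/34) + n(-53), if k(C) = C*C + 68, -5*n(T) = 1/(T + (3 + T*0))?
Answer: 9871703/144500 ≈ 68.316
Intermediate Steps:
n(T) = -1/(5*(3 + T)) (n(T) = -1/(5*(T + (3 + T*0))) = -1/(5*(T + (3 + 0))) = -1/(5*(T + 3)) = -1/(5*(3 + T)))
k(C) = 68 + C² (k(C) = C² + 68 = 68 + C²)
k(-19/34) + n(-53) = (68 + (-19/34)²) - 1/(15 + 5*(-53)) = (68 + (-19*1/34)²) - 1/(15 - 265) = (68 + (-19/34)²) - 1/(-250) = (68 + 361/1156) - 1*(-1/250) = 78969/1156 + 1/250 = 9871703/144500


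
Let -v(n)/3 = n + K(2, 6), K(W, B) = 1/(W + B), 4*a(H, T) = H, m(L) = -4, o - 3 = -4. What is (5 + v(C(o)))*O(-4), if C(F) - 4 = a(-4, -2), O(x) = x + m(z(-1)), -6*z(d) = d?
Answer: 35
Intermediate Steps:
o = -1 (o = 3 - 4 = -1)
z(d) = -d/6
O(x) = -4 + x (O(x) = x - 4 = -4 + x)
a(H, T) = H/4
K(W, B) = 1/(B + W)
C(F) = 3 (C(F) = 4 + (¼)*(-4) = 4 - 1 = 3)
v(n) = -3/8 - 3*n (v(n) = -3*(n + 1/(6 + 2)) = -3*(n + 1/8) = -3*(n + ⅛) = -3*(⅛ + n) = -3/8 - 3*n)
(5 + v(C(o)))*O(-4) = (5 + (-3/8 - 3*3))*(-4 - 4) = (5 + (-3/8 - 9))*(-8) = (5 - 75/8)*(-8) = -35/8*(-8) = 35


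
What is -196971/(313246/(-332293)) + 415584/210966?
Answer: 2301382439880927/11014042606 ≈ 2.0895e+5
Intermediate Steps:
-196971/(313246/(-332293)) + 415584/210966 = -196971/(313246*(-1/332293)) + 415584*(1/210966) = -196971/(-313246/332293) + 69264/35161 = -196971*(-332293/313246) + 69264/35161 = 65452084503/313246 + 69264/35161 = 2301382439880927/11014042606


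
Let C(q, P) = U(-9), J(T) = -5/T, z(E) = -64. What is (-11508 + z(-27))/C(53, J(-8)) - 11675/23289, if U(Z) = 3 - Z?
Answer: -22470034/23289 ≈ -964.83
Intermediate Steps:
C(q, P) = 12 (C(q, P) = 3 - 1*(-9) = 3 + 9 = 12)
(-11508 + z(-27))/C(53, J(-8)) - 11675/23289 = (-11508 - 64)/12 - 11675/23289 = -11572*1/12 - 11675*1/23289 = -2893/3 - 11675/23289 = -22470034/23289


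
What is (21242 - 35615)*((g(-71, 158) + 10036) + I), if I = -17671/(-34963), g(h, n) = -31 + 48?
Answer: -5052119704830/34963 ≈ -1.4450e+8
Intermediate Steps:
g(h, n) = 17
I = 17671/34963 (I = -17671*(-1/34963) = 17671/34963 ≈ 0.50542)
(21242 - 35615)*((g(-71, 158) + 10036) + I) = (21242 - 35615)*((17 + 10036) + 17671/34963) = -14373*(10053 + 17671/34963) = -14373*351500710/34963 = -5052119704830/34963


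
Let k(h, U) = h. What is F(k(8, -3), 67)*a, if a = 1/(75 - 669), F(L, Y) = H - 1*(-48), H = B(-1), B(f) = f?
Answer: -47/594 ≈ -0.079125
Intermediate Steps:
H = -1
F(L, Y) = 47 (F(L, Y) = -1 - 1*(-48) = -1 + 48 = 47)
a = -1/594 (a = 1/(-594) = -1/594 ≈ -0.0016835)
F(k(8, -3), 67)*a = 47*(-1/594) = -47/594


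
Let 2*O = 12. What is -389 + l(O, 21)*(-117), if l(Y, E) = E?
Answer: -2846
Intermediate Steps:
O = 6 (O = (½)*12 = 6)
-389 + l(O, 21)*(-117) = -389 + 21*(-117) = -389 - 2457 = -2846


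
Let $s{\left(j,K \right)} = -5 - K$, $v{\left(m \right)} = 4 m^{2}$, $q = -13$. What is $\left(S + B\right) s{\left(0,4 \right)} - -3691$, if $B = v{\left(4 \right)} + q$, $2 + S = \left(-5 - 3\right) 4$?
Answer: $3538$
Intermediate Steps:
$S = -34$ ($S = -2 + \left(-5 - 3\right) 4 = -2 - 32 = -34$)
$B = 51$ ($B = 4 \cdot 4^{2} - 13 = 4 \cdot 16 - 13 = 64 - 13 = 51$)
$\left(S + B\right) s{\left(0,4 \right)} - -3691 = \left(-34 + 51\right) \left(-5 - 4\right) - -3691 = 17 \left(-5 - 4\right) + 3691 = 17 \left(-9\right) + 3691 = -153 + 3691 = 3538$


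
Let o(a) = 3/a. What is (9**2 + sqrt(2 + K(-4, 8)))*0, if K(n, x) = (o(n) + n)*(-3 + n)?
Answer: 0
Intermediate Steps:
K(n, x) = (-3 + n)*(n + 3/n) (K(n, x) = (3/n + n)*(-3 + n) = (n + 3/n)*(-3 + n) = (-3 + n)*(n + 3/n))
(9**2 + sqrt(2 + K(-4, 8)))*0 = (9**2 + sqrt(2 + (3 + (-4)**2 - 9/(-4) - 3*(-4))))*0 = (81 + sqrt(2 + (3 + 16 - 9*(-1/4) + 12)))*0 = (81 + sqrt(2 + (3 + 16 + 9/4 + 12)))*0 = (81 + sqrt(2 + 133/4))*0 = (81 + sqrt(141/4))*0 = (81 + sqrt(141)/2)*0 = 0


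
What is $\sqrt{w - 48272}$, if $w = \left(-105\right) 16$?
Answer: $4 i \sqrt{3122} \approx 223.5 i$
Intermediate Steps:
$w = -1680$
$\sqrt{w - 48272} = \sqrt{-1680 - 48272} = \sqrt{-49952} = 4 i \sqrt{3122}$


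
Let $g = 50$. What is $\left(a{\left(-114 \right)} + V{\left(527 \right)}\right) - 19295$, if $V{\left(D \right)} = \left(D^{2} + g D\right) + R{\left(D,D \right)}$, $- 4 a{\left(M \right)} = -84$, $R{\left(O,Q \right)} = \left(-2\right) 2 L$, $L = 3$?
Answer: $284793$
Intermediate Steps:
$R{\left(O,Q \right)} = -12$ ($R{\left(O,Q \right)} = \left(-2\right) 2 \cdot 3 = \left(-4\right) 3 = -12$)
$a{\left(M \right)} = 21$ ($a{\left(M \right)} = \left(- \frac{1}{4}\right) \left(-84\right) = 21$)
$V{\left(D \right)} = -12 + D^{2} + 50 D$ ($V{\left(D \right)} = \left(D^{2} + 50 D\right) - 12 = -12 + D^{2} + 50 D$)
$\left(a{\left(-114 \right)} + V{\left(527 \right)}\right) - 19295 = \left(21 + \left(-12 + 527^{2} + 50 \cdot 527\right)\right) - 19295 = \left(21 + \left(-12 + 277729 + 26350\right)\right) - 19295 = \left(21 + 304067\right) - 19295 = 304088 - 19295 = 284793$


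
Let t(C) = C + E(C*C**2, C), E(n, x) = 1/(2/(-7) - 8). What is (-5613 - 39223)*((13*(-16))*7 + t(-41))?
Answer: 1946622194/29 ≈ 6.7125e+7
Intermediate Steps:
E(n, x) = -7/58 (E(n, x) = 1/(2*(-1/7) - 8) = 1/(-2/7 - 8) = 1/(-58/7) = -7/58)
t(C) = -7/58 + C (t(C) = C - 7/58 = -7/58 + C)
(-5613 - 39223)*((13*(-16))*7 + t(-41)) = (-5613 - 39223)*((13*(-16))*7 + (-7/58 - 41)) = -44836*(-208*7 - 2385/58) = -44836*(-1456 - 2385/58) = -44836*(-86833/58) = 1946622194/29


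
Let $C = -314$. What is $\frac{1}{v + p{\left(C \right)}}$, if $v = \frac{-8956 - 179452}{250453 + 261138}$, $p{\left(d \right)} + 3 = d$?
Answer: $- \frac{511591}{162362755} \approx -0.0031509$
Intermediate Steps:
$p{\left(d \right)} = -3 + d$
$v = - \frac{188408}{511591} \approx -0.36828$
$\frac{1}{v + p{\left(C \right)}} = \frac{1}{- \frac{188408}{511591} - 317} = \frac{1}{- \frac{162362755}{511591}} = - \frac{511591}{162362755}$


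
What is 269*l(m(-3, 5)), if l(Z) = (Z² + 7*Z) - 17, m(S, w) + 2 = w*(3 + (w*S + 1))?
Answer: 762077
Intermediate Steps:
m(S, w) = -2 + w*(4 + S*w) (m(S, w) = -2 + w*(3 + (w*S + 1)) = -2 + w*(3 + (S*w + 1)) = -2 + w*(3 + (1 + S*w)) = -2 + w*(4 + S*w))
l(Z) = -17 + Z² + 7*Z
269*l(m(-3, 5)) = 269*(-17 + (-2 + 4*5 - 3*5²)² + 7*(-2 + 4*5 - 3*5²)) = 269*(-17 + (-2 + 20 - 3*25)² + 7*(-2 + 20 - 3*25)) = 269*(-17 + (-2 + 20 - 75)² + 7*(-2 + 20 - 75)) = 269*(-17 + (-57)² + 7*(-57)) = 269*(-17 + 3249 - 399) = 269*2833 = 762077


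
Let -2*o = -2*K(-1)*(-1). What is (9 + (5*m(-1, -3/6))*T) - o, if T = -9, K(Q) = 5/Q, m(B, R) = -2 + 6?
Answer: -176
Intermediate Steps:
m(B, R) = 4
o = 5 (o = -(-10/(-1))*(-1)/2 = -(-10*(-1))*(-1)/2 = -(-2*(-5))*(-1)/2 = -5*(-1) = -½*(-10) = 5)
(9 + (5*m(-1, -3/6))*T) - o = (9 + (5*4)*(-9)) - 1*5 = (9 + 20*(-9)) - 5 = (9 - 180) - 5 = -171 - 5 = -176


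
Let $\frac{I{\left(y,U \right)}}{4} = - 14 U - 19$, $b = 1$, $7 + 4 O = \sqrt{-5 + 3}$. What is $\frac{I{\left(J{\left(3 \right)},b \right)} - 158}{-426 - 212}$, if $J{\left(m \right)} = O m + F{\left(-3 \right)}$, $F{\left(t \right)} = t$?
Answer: $\frac{5}{11} \approx 0.45455$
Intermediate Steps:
$O = - \frac{7}{4} + \frac{i \sqrt{2}}{4}$ ($O = - \frac{7}{4} + \frac{\sqrt{-5 + 3}}{4} = - \frac{7}{4} + \frac{\sqrt{-2}}{4} = - \frac{7}{4} + \frac{i \sqrt{2}}{4} \approx -1.75 + 0.35355 i$)
$J{\left(m \right)} = -3 + m \left(- \frac{7}{4} + \frac{i \sqrt{2}}{4}\right)$ ($J{\left(m \right)} = \left(- \frac{7}{4} + \frac{i \sqrt{2}}{4}\right) m - 3 = m \left(- \frac{7}{4} + \frac{i \sqrt{2}}{4}\right) - 3 = -3 + m \left(- \frac{7}{4} + \frac{i \sqrt{2}}{4}\right)$)
$I{\left(y,U \right)} = -76 - 56 U$ ($I{\left(y,U \right)} = 4 \left(- 14 U - 19\right) = 4 \left(-19 - 14 U\right) = -76 - 56 U$)
$\frac{I{\left(J{\left(3 \right)},b \right)} - 158}{-426 - 212} = \frac{\left(-76 - 56\right) - 158}{-426 - 212} = \frac{\left(-76 - 56\right) - 158}{-638} = \left(-132 - 158\right) \left(- \frac{1}{638}\right) = \left(-290\right) \left(- \frac{1}{638}\right) = \frac{5}{11}$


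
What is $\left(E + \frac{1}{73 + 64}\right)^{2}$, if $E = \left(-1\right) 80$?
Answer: $\frac{120099681}{18769} \approx 6398.8$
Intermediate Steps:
$E = -80$
$\left(E + \frac{1}{73 + 64}\right)^{2} = \left(-80 + \frac{1}{73 + 64}\right)^{2} = \left(-80 + \frac{1}{137}\right)^{2} = \left(- \frac{10959}{137}\right)^{2} = \frac{120099681}{18769}$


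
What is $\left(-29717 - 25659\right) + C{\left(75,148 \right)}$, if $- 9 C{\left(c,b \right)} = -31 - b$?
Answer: $- \frac{498205}{9} \approx -55356.0$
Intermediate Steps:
$C{\left(c,b \right)} = \frac{31}{9} + \frac{b}{9}$ ($C{\left(c,b \right)} = - \frac{-31 - b}{9} = \frac{31}{9} + \frac{b}{9}$)
$\left(-29717 - 25659\right) + C{\left(75,148 \right)} = \left(-29717 - 25659\right) + \left(\frac{31}{9} + \frac{1}{9} \cdot 148\right) = -55376 + \left(\frac{31}{9} + \frac{148}{9}\right) = -55376 + \frac{179}{9} = - \frac{498205}{9}$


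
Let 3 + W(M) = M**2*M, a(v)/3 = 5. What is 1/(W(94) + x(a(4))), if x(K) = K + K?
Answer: 1/830611 ≈ 1.2039e-6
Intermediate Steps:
a(v) = 15 (a(v) = 3*5 = 15)
W(M) = -3 + M**3 (W(M) = -3 + M**2*M = -3 + M**3)
x(K) = 2*K
1/(W(94) + x(a(4))) = 1/((-3 + 94**3) + 2*15) = 1/((-3 + 830584) + 30) = 1/(830581 + 30) = 1/830611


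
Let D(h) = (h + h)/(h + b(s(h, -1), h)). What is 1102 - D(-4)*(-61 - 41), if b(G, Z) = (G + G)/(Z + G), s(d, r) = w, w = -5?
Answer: 17998/13 ≈ 1384.5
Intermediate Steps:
s(d, r) = -5
b(G, Z) = 2*G/(G + Z) (b(G, Z) = (2*G)/(G + Z) = 2*G/(G + Z))
D(h) = 2*h/(h - 10/(-5 + h)) (D(h) = (h + h)/(h + 2*(-5)/(-5 + h)) = (2*h)/(h - 10/(-5 + h)) = 2*h/(h - 10/(-5 + h)))
1102 - D(-4)*(-61 - 41) = 1102 - 2*(-4)*(-5 - 4)/(-10 - 4*(-5 - 4))*(-61 - 41) = 1102 - 2*(-4)*(-9)/(-10 - 4*(-9))*(-102) = 1102 - 2*(-4)*(-9)/(-10 + 36)*(-102) = 1102 - 2*(-4)*(-9)/26*(-102) = 1102 - 2*(-4)*(1/26)*(-9)*(-102) = 1102 - 36*(-102)/13 = 1102 - 1*(-3672/13) = 1102 + 3672/13 = 17998/13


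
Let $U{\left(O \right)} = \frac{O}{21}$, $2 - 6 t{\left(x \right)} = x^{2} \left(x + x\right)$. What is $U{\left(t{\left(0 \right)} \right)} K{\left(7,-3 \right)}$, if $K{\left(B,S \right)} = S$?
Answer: $- \frac{1}{21} \approx -0.047619$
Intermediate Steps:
$t{\left(x \right)} = \frac{1}{3} - \frac{x^{3}}{3}$ ($t{\left(x \right)} = \frac{1}{3} - \frac{x^{2} \left(x + x\right)}{6} = \frac{1}{3} - \frac{x^{2} \cdot 2 x}{6} = \frac{1}{3} - \frac{2 x^{3}}{6} = \frac{1}{3} - \frac{x^{3}}{3}$)
$U{\left(O \right)} = \frac{O}{21}$ ($U{\left(O \right)} = O \frac{1}{21} = \frac{O}{21}$)
$U{\left(t{\left(0 \right)} \right)} K{\left(7,-3 \right)} = \frac{\frac{1}{3} - \frac{0^{3}}{3}}{21} \left(-3\right) = \frac{\frac{1}{3} - 0}{21} \left(-3\right) = \frac{\frac{1}{3} + 0}{21} \left(-3\right) = \frac{1}{21} \cdot \frac{1}{3} \left(-3\right) = \frac{1}{63} \left(-3\right) = - \frac{1}{21}$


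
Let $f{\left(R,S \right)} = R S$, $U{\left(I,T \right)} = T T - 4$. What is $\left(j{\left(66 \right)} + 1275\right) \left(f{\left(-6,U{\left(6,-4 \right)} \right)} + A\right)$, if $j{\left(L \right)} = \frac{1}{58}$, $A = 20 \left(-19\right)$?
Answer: $- \frac{16712926}{29} \approx -5.7631 \cdot 10^{5}$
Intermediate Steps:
$A = -380$
$j{\left(L \right)} = \frac{1}{58}$
$U{\left(I,T \right)} = -4 + T^{2}$ ($U{\left(I,T \right)} = T^{2} - 4 = -4 + T^{2}$)
$\left(j{\left(66 \right)} + 1275\right) \left(f{\left(-6,U{\left(6,-4 \right)} \right)} + A\right) = \left(\frac{1}{58} + 1275\right) \left(- 6 \left(-4 + \left(-4\right)^{2}\right) - 380\right) = \frac{73951 \left(- 6 \left(-4 + 16\right) - 380\right)}{58} = \frac{73951 \left(\left(-6\right) 12 - 380\right)}{58} = \frac{73951 \left(-72 - 380\right)}{58} = \frac{73951}{58} \left(-452\right) = - \frac{16712926}{29}$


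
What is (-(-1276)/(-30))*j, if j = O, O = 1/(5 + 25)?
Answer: -319/225 ≈ -1.4178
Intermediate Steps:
O = 1/30 ≈ 0.033333
j = 1/30 ≈ 0.033333
(-(-1276)/(-30))*j = -(-1276)/(-30)*(1/30) = -(-1276)*(-1)/30*(1/30) = -44*29/30*(1/30) = -638/15*1/30 = -319/225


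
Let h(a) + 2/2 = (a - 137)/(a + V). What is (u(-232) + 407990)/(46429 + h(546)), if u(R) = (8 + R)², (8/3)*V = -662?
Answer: 272837853/27648692 ≈ 9.8680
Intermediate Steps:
V = -993/4 (V = (3/8)*(-662) = -993/4 ≈ -248.25)
h(a) = -1 + (-137 + a)/(-993/4 + a) (h(a) = -1 + (a - 137)/(a - 993/4) = -1 + (-137 + a)/(-993/4 + a))
(u(-232) + 407990)/(46429 + h(546)) = ((8 - 232)² + 407990)/(46429 + 445/(-993 + 4*546)) = ((-224)² + 407990)/(46429 + 445/(-993 + 2184)) = (50176 + 407990)/(46429 + 445/1191) = 458166/(46429 + 445*(1/1191)) = 458166/(46429 + 445/1191) = 458166/(55297384/1191) = 458166*(1191/55297384) = 272837853/27648692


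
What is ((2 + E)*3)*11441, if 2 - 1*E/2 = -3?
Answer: 411876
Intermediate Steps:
E = 10 (E = 4 - 2*(-3) = 4 + 6 = 10)
((2 + E)*3)*11441 = ((2 + 10)*3)*11441 = (12*3)*11441 = 36*11441 = 411876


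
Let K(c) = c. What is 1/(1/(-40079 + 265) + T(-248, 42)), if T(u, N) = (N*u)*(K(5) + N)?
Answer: -39814/19491023329 ≈ -2.0427e-6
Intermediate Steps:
T(u, N) = N*u*(5 + N) (T(u, N) = (N*u)*(5 + N) = N*u*(5 + N))
1/(1/(-40079 + 265) + T(-248, 42)) = 1/(1/(-40079 + 265) + 42*(-248)*(5 + 42)) = 1/(1/(-39814) + 42*(-248)*47) = 1/(-1/39814 - 489552) = 1/(-19491023329/39814) = -39814/19491023329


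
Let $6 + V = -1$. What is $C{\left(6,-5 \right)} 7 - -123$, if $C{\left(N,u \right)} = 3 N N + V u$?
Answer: $1124$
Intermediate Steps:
$V = -7$ ($V = -6 - 1 = -7$)
$C{\left(N,u \right)} = - 7 u + 3 N^{2}$ ($C{\left(N,u \right)} = 3 N N - 7 u = 3 N^{2} - 7 u = - 7 u + 3 N^{2}$)
$C{\left(6,-5 \right)} 7 - -123 = \left(\left(-7\right) \left(-5\right) + 3 \cdot 6^{2}\right) 7 - -123 = \left(35 + 3 \cdot 36\right) 7 + 123 = \left(35 + 108\right) 7 + 123 = 143 \cdot 7 + 123 = 1001 + 123 = 1124$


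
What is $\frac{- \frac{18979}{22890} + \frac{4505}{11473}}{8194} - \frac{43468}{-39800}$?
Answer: $\frac{334048242000013}{305874862131300} \approx 1.0921$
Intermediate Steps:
$\frac{- \frac{18979}{22890} + \frac{4505}{11473}}{8194} - \frac{43468}{-39800} = \left(\left(-18979\right) \frac{1}{22890} + 4505 \cdot \frac{1}{11473}\right) \frac{1}{8194} - - \frac{10867}{9950} = \left(- \frac{18979}{22890} + \frac{4505}{11473}\right) \frac{1}{8194} + \frac{10867}{9950} = \left(- \frac{16375231}{37516710}\right) \frac{1}{8194} + \frac{10867}{9950} = - \frac{16375231}{307411921740} + \frac{10867}{9950} = \frac{334048242000013}{305874862131300}$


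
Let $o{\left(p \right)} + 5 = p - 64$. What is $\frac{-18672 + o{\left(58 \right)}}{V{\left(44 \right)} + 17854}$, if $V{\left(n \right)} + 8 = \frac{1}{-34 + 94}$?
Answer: $- \frac{1120980}{1070761} \approx -1.0469$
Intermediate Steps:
$o{\left(p \right)} = -69 + p$ ($o{\left(p \right)} = -5 + \left(p - 64\right) = -5 + \left(-64 + p\right) = -69 + p$)
$V{\left(n \right)} = - \frac{479}{60}$ ($V{\left(n \right)} = -8 + \frac{1}{-34 + 94} = -8 + \frac{1}{60} = - \frac{479}{60}$)
$\frac{-18672 + o{\left(58 \right)}}{V{\left(44 \right)} + 17854} = \frac{-18672 + \left(-69 + 58\right)}{- \frac{479}{60} + 17854} = \frac{-18672 - 11}{\frac{1070761}{60}} = \left(-18683\right) \frac{60}{1070761} = - \frac{1120980}{1070761}$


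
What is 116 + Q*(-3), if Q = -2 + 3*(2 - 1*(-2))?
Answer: 86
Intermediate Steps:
Q = 10 (Q = -2 + 3*(2 + 2) = -2 + 3*4 = -2 + 12 = 10)
116 + Q*(-3) = 116 + 10*(-3) = 116 - 30 = 86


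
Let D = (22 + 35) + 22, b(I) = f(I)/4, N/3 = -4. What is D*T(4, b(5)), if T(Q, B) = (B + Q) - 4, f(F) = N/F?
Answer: -237/5 ≈ -47.400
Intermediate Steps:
N = -12 (N = 3*(-4) = -12)
f(F) = -12/F
b(I) = -3/I (b(I) = -12/I/4 = -12/I*(1/4) = -3/I)
T(Q, B) = -4 + B + Q
D = 79 (D = 57 + 22 = 79)
D*T(4, b(5)) = 79*(-4 - 3/5 + 4) = 79*(-3/5) = -237/5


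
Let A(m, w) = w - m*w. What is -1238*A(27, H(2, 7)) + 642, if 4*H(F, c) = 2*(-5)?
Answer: -79828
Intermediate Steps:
H(F, c) = -5/2 (H(F, c) = (2*(-5))/4 = (¼)*(-10) = -5/2)
A(m, w) = w - m*w
-1238*A(27, H(2, 7)) + 642 = -(-3095)*(1 - 1*27) + 642 = -(-3095)*(1 - 27) + 642 = -(-3095)*(-26) + 642 = -1238*65 + 642 = -80470 + 642 = -79828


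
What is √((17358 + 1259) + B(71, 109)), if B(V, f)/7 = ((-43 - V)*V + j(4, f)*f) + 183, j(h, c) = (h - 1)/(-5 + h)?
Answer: I*√39049 ≈ 197.61*I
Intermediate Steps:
j(h, c) = (-1 + h)/(-5 + h)
B(V, f) = 1281 - 21*f + 7*V*(-43 - V) (B(V, f) = 7*(((-43 - V)*V + ((-1 + 4)/(-5 + 4))*f) + 183) = 7*((V*(-43 - V) + (3/(-1))*f) + 183) = 7*((V*(-43 - V) + (-1*3)*f) + 183) = 7*((V*(-43 - V) - 3*f) + 183) = 7*((-3*f + V*(-43 - V)) + 183) = 7*(183 - 3*f + V*(-43 - V)) = 1281 - 21*f + 7*V*(-43 - V))
√((17358 + 1259) + B(71, 109)) = √((17358 + 1259) + (1281 - 301*71 - 21*109 - 7*71²)) = √(18617 + (1281 - 21371 - 2289 - 7*5041)) = √(18617 + (1281 - 21371 - 2289 - 35287)) = √(18617 - 57666) = √(-39049) = I*√39049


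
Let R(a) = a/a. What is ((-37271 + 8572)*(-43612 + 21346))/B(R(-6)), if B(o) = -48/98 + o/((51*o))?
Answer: -1596890823066/1175 ≈ -1.3591e+9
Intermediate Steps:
R(a) = 1
B(o) = -1175/2499 (B(o) = -48*1/98 + o*(1/(51*o)) = -24/49 + 1/51 = -1175/2499)
((-37271 + 8572)*(-43612 + 21346))/B(R(-6)) = ((-37271 + 8572)*(-43612 + 21346))/(-1175/2499) = -28699*(-22266)*(-2499/1175) = 639011934*(-2499/1175) = -1596890823066/1175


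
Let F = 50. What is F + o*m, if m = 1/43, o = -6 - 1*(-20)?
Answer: 2164/43 ≈ 50.326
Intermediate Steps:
o = 14 (o = -6 + 20 = 14)
m = 1/43 ≈ 0.023256
F + o*m = 50 + 14*(1/43) = 50 + 14/43 = 2164/43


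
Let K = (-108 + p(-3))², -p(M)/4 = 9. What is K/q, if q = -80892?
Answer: -192/749 ≈ -0.25634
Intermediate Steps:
p(M) = -36 (p(M) = -4*9 = -36)
K = 20736 (K = (-108 - 36)² = (-144)² = 20736)
K/q = 20736/(-80892) = 20736*(-1/80892) = -192/749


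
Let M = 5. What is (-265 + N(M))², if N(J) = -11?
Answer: 76176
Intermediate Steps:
(-265 + N(M))² = (-265 - 11)² = (-276)² = 76176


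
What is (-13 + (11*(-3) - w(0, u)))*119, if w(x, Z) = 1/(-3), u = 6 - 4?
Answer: -16303/3 ≈ -5434.3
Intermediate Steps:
u = 2
w(x, Z) = -⅓
(-13 + (11*(-3) - w(0, u)))*119 = (-13 + (11*(-3) - 1*(-⅓)))*119 = (-13 + (-33 + ⅓))*119 = (-13 - 98/3)*119 = -137/3*119 = -16303/3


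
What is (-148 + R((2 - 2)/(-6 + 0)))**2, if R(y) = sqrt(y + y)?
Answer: 21904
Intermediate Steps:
R(y) = sqrt(2)*sqrt(y) (R(y) = sqrt(2*y) = sqrt(2)*sqrt(y))
(-148 + R((2 - 2)/(-6 + 0)))**2 = (-148 + sqrt(2)*sqrt((2 - 2)/(-6 + 0)))**2 = (-148 + sqrt(2)*sqrt(0/(-6)))**2 = (-148 + sqrt(2)*sqrt(0*(-1/6)))**2 = (-148 + sqrt(2)*sqrt(0))**2 = (-148 + sqrt(2)*0)**2 = (-148 + 0)**2 = (-148)**2 = 21904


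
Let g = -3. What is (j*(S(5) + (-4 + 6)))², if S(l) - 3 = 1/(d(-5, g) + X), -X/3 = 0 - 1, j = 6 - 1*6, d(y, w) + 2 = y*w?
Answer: 0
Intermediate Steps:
d(y, w) = -2 + w*y (d(y, w) = -2 + y*w = -2 + w*y)
j = 0 (j = 6 - 6 = 0)
X = 3 (X = -3*(0 - 1) = -3*(-1) = 3)
S(l) = 49/16 (S(l) = 3 + 1/((-2 - 3*(-5)) + 3) = 3 + 1/((-2 + 15) + 3) = 3 + 1/(13 + 3) = 3 + 1/16 = 49/16)
(j*(S(5) + (-4 + 6)))² = (0*(49/16 + (-4 + 6)))² = (0*(49/16 + 2))² = (0*(81/16))² = 0² = 0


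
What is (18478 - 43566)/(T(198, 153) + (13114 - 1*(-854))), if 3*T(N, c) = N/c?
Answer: -91392/50885 ≈ -1.7960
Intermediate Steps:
T(N, c) = N/(3*c) (T(N, c) = (N/c)/3 = N/(3*c))
(18478 - 43566)/(T(198, 153) + (13114 - 1*(-854))) = (18478 - 43566)/((⅓)*198/153 + (13114 - 1*(-854))) = -25088/((⅓)*198*(1/153) + (13114 + 854)) = -25088/(22/51 + 13968) = -25088/712390/51 = -25088*51/712390 = -91392/50885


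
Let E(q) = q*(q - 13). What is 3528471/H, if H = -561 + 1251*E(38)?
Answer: 1176157/395963 ≈ 2.9704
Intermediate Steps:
E(q) = q*(-13 + q)
H = 1187889 (H = -561 + 1251*(38*(-13 + 38)) = -561 + 1251*(38*25) = -561 + 1251*950 = -561 + 1188450 = 1187889)
3528471/H = 3528471/1187889 = 3528471*(1/1187889) = 1176157/395963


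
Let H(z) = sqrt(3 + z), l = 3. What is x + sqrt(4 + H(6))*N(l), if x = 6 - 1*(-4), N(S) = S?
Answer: 10 + 3*sqrt(7) ≈ 17.937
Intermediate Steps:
x = 10 (x = 6 + 4 = 10)
x + sqrt(4 + H(6))*N(l) = 10 + sqrt(4 + sqrt(3 + 6))*3 = 10 + sqrt(4 + sqrt(9))*3 = 10 + sqrt(4 + 3)*3 = 10 + sqrt(7)*3 = 10 + 3*sqrt(7)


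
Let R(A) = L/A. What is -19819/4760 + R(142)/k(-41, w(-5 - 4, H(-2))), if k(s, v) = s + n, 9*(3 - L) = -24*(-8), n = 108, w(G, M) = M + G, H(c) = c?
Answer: -282967849/67929960 ≈ -4.1656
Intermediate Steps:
w(G, M) = G + M
L = -55/3 (L = 3 - (-8)*(-8)/3 = 3 - 1/9*192 = 3 - 64/3 = -55/3 ≈ -18.333)
k(s, v) = 108 + s (k(s, v) = s + 108 = 108 + s)
R(A) = -55/(3*A)
-19819/4760 + R(142)/k(-41, w(-5 - 4, H(-2))) = -19819/4760 + (-55/3/142)/(108 - 41) = -19819*1/4760 - 55/3*1/142/67 = -19819/4760 - 55/426*1/67 = -19819/4760 - 55/28542 = -282967849/67929960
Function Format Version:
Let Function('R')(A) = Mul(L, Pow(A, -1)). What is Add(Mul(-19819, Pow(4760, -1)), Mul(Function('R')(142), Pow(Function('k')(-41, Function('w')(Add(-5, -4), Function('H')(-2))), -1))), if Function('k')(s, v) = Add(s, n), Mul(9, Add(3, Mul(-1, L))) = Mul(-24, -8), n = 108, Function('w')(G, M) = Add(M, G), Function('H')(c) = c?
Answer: Rational(-282967849, 67929960) ≈ -4.1656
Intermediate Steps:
Function('w')(G, M) = Add(G, M)
L = Rational(-55, 3) (L = Add(3, Mul(Rational(-1, 9), Mul(-24, -8))) = Add(3, Mul(Rational(-1, 9), 192)) = Add(3, Rational(-64, 3)) = Rational(-55, 3) ≈ -18.333)
Function('k')(s, v) = Add(108, s) (Function('k')(s, v) = Add(s, 108) = Add(108, s))
Function('R')(A) = Mul(Rational(-55, 3), Pow(A, -1))
Add(Mul(-19819, Pow(4760, -1)), Mul(Function('R')(142), Pow(Function('k')(-41, Function('w')(Add(-5, -4), Function('H')(-2))), -1))) = Add(Mul(-19819, Pow(4760, -1)), Mul(Mul(Rational(-55, 3), Pow(142, -1)), Pow(Add(108, -41), -1))) = Add(Mul(-19819, Rational(1, 4760)), Mul(Mul(Rational(-55, 3), Rational(1, 142)), Pow(67, -1))) = Add(Rational(-19819, 4760), Mul(Rational(-55, 426), Rational(1, 67))) = Add(Rational(-19819, 4760), Rational(-55, 28542)) = Rational(-282967849, 67929960)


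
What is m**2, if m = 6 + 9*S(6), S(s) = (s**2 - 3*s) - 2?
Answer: 22500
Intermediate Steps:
S(s) = -2 + s**2 - 3*s
m = 150 (m = 6 + 9*(-2 + 6**2 - 3*6) = 6 + 9*(-2 + 36 - 18) = 6 + 9*16 = 6 + 144 = 150)
m**2 = 150**2 = 22500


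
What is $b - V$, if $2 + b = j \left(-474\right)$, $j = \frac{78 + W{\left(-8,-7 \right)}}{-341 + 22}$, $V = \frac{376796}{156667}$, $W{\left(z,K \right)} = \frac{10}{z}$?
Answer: $\frac{1565518759}{14279078} \approx 109.64$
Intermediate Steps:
$V = \frac{53828}{22381}$ ($V = 376796 \cdot \frac{1}{156667} = \frac{53828}{22381} \approx 2.4051$)
$j = - \frac{307}{1276}$ ($j = \frac{78 + \frac{10}{-8}}{-341 + 22} = \frac{78 + 10 \left(- \frac{1}{8}\right)}{-319} = \left(78 - \frac{5}{4}\right) \left(- \frac{1}{319}\right) = \frac{307}{4} \left(- \frac{1}{319}\right) = - \frac{307}{1276} \approx -0.2406$)
$b = \frac{71483}{638}$ ($b = -2 - - \frac{72759}{638} = -2 + \frac{72759}{638} = \frac{71483}{638} \approx 112.04$)
$b - V = \frac{71483}{638} - \frac{53828}{22381} = \frac{1565518759}{14279078}$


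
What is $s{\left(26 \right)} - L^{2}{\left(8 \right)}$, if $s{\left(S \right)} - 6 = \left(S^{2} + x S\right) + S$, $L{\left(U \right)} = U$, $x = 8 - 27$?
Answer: $150$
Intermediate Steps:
$x = -19$
$s{\left(S \right)} = 6 + S^{2} - 18 S$ ($s{\left(S \right)} = 6 + \left(\left(S^{2} - 19 S\right) + S\right) = 6 + \left(S^{2} - 18 S\right) = 6 + S^{2} - 18 S$)
$s{\left(26 \right)} - L^{2}{\left(8 \right)} = \left(6 + 26^{2} - 468\right) - 8^{2} = \left(6 + 676 - 468\right) - 64 = 214 - 64 = 150$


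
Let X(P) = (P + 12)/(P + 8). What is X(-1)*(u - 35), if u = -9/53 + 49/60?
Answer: -1201673/22260 ≈ -53.984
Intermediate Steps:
X(P) = (12 + P)/(8 + P)
u = 2057/3180 (u = -9*1/53 + 49*(1/60) = -9/53 + 49/60 = 2057/3180 ≈ 0.64686)
X(-1)*(u - 35) = ((12 - 1)/(8 - 1))*(2057/3180 - 35) = (11/7)*(-109243/3180) = -1201673/22260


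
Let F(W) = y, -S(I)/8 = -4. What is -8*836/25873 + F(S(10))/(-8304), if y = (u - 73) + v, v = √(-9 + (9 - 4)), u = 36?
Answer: -54579851/214849392 - I/4152 ≈ -0.25404 - 0.00024085*I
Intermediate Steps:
S(I) = 32 (S(I) = -8*(-4) = 32)
v = 2*I (v = √(-9 + 5) = √(-4) = 2*I ≈ 2.0*I)
y = -37 + 2*I (y = (36 - 73) + 2*I = -37 + 2*I ≈ -37.0 + 2.0*I)
F(W) = -37 + 2*I
-8*836/25873 + F(S(10))/(-8304) = -8*836/25873 + (-37 + 2*I)/(-8304) = -6688*1/25873 + (-37 + 2*I)*(-1/8304) = -6688/25873 + (37/8304 - I/4152) = -54579851/214849392 - I/4152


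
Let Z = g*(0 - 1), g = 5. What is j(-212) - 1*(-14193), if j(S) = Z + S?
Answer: 13976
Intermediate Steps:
Z = -5 (Z = 5*(0 - 1) = 5*(-1) = -5)
j(S) = -5 + S
j(-212) - 1*(-14193) = (-5 - 212) - 1*(-14193) = -217 + 14193 = 13976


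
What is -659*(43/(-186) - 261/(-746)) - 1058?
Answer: -39414065/34689 ≈ -1136.2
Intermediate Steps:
-659*(43/(-186) - 261/(-746)) - 1058 = -659*(43*(-1/186) - 261*(-1/746)) - 1058 = -659*(-43/186 + 261/746) - 1058 = -659*4117/34689 - 1058 = -2713103/34689 - 1058 = -39414065/34689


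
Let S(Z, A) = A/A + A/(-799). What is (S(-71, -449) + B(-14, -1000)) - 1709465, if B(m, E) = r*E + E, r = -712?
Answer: -797772287/799 ≈ -9.9846e+5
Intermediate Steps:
S(Z, A) = 1 - A/799 (S(Z, A) = 1 + A*(-1/799) = 1 - A/799)
B(m, E) = -711*E (B(m, E) = -712*E + E = -711*E)
(S(-71, -449) + B(-14, -1000)) - 1709465 = ((1 - 1/799*(-449)) - 711*(-1000)) - 1709465 = ((1 + 449/799) + 711000) - 1709465 = (1248/799 + 711000) - 1709465 = 568090248/799 - 1709465 = -797772287/799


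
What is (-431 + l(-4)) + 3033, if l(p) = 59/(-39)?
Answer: 101419/39 ≈ 2600.5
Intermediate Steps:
l(p) = -59/39 (l(p) = 59*(-1/39) = -59/39)
(-431 + l(-4)) + 3033 = (-431 - 59/39) + 3033 = -16868/39 + 3033 = 101419/39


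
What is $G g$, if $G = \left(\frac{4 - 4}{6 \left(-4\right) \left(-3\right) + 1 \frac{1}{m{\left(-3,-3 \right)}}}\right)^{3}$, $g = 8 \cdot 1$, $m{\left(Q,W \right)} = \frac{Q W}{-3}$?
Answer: $0$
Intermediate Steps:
$m{\left(Q,W \right)} = - \frac{Q W}{3}$ ($m{\left(Q,W \right)} = Q W \left(- \frac{1}{3}\right) = - \frac{Q W}{3}$)
$g = 8$
$G = 0$ ($G = \left(\frac{4 - 4}{6 \left(-4\right) \left(-3\right) + 1 \frac{1}{\left(- \frac{1}{3}\right) \left(-3\right) \left(-3\right)}}\right)^{3} = \left(\frac{0}{\left(-24\right) \left(-3\right) + 1 \frac{1}{-3}}\right)^{3} = \left(\frac{0}{72 + 1 \left(- \frac{1}{3}\right)}\right)^{3} = \left(\frac{0}{72 - \frac{1}{3}}\right)^{3} = \left(\frac{0}{\frac{215}{3}}\right)^{3} = \left(0 \cdot \frac{3}{215}\right)^{3} = 0^{3} = 0$)
$G g = 0 \cdot 8 = 0$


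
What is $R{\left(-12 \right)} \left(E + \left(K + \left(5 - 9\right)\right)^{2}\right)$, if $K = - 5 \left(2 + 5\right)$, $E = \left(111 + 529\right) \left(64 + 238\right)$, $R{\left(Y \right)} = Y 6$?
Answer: $-14025672$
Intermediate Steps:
$R{\left(Y \right)} = 6 Y$
$E = 193280$ ($E = 640 \cdot 302 = 193280$)
$K = -35$ ($K = \left(-5\right) 7 = -35$)
$R{\left(-12 \right)} \left(E + \left(K + \left(5 - 9\right)\right)^{2}\right) = 6 \left(-12\right) \left(193280 + \left(-35 + \left(5 - 9\right)\right)^{2}\right) = - 72 \left(193280 + \left(-35 + \left(5 - 9\right)\right)^{2}\right) = - 72 \left(193280 + \left(-35 - 4\right)^{2}\right) = - 72 \left(193280 + \left(-39\right)^{2}\right) = - 72 \left(193280 + 1521\right) = \left(-72\right) 194801 = -14025672$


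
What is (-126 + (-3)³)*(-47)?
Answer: 7191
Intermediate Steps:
(-126 + (-3)³)*(-47) = (-126 - 27)*(-47) = -153*(-47) = 7191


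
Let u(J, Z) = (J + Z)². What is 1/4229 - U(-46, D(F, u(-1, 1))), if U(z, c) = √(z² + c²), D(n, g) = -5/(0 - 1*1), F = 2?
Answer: 1/4229 - √2141 ≈ -46.271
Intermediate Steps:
D(n, g) = 5 (D(n, g) = -5/(0 - 1) = -5/(-1) = -5*(-1) = 5)
U(z, c) = √(c² + z²)
1/4229 - U(-46, D(F, u(-1, 1))) = 1/4229 - √(5² + (-46)²) = 1/4229 - √(25 + 2116) = 1/4229 - √2141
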